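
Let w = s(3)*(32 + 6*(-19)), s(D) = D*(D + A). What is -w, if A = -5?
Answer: -492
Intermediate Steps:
s(D) = D*(-5 + D) (s(D) = D*(D - 5) = D*(-5 + D))
w = 492 (w = (3*(-5 + 3))*(32 + 6*(-19)) = (3*(-2))*(32 - 114) = -6*(-82) = 492)
-w = -1*492 = -492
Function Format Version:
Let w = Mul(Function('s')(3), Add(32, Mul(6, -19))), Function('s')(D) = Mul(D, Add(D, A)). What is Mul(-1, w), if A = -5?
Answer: -492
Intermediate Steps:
Function('s')(D) = Mul(D, Add(-5, D)) (Function('s')(D) = Mul(D, Add(D, -5)) = Mul(D, Add(-5, D)))
w = 492 (w = Mul(Mul(3, Add(-5, 3)), Add(32, Mul(6, -19))) = Mul(Mul(3, -2), Add(32, -114)) = Mul(-6, -82) = 492)
Mul(-1, w) = Mul(-1, 492) = -492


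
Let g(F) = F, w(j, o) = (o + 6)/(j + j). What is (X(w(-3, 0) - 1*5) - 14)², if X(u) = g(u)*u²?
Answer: 52900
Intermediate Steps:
w(j, o) = (6 + o)/(2*j) (w(j, o) = (6 + o)/((2*j)) = (6 + o)*(1/(2*j)) = (6 + o)/(2*j))
X(u) = u³ (X(u) = u*u² = u³)
(X(w(-3, 0) - 1*5) - 14)² = (((½)*(6 + 0)/(-3) - 1*5)³ - 14)² = (((½)*(-⅓)*6 - 5)³ - 14)² = ((-1 - 5)³ - 14)² = ((-6)³ - 14)² = (-216 - 14)² = (-230)² = 52900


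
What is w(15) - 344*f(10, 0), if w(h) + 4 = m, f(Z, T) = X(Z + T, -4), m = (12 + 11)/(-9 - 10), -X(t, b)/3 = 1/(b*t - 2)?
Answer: -3961/133 ≈ -29.782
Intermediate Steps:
X(t, b) = -3/(-2 + b*t) (X(t, b) = -3/(b*t - 2) = -3/(-2 + b*t))
m = -23/19 (m = 23/(-19) = 23*(-1/19) = -23/19 ≈ -1.2105)
f(Z, T) = -3/(-2 - 4*T - 4*Z) (f(Z, T) = -3/(-2 - 4*(Z + T)) = -3/(-2 - 4*(T + Z)) = -3/(-2 + (-4*T - 4*Z)) = -3/(-2 - 4*T - 4*Z))
w(h) = -99/19 (w(h) = -4 - 23/19 = -99/19)
w(15) - 344*f(10, 0) = -99/19 - 516/(1 + 2*0 + 2*10) = -99/19 - 516/(1 + 0 + 20) = -99/19 - 516/21 = -99/19 - 344*1/14 = -99/19 - 172/7 = -3961/133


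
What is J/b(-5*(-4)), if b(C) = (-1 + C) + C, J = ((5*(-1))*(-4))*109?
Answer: 2180/39 ≈ 55.897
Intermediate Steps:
J = 2180 (J = -5*(-4)*109 = 20*109 = 2180)
b(C) = -1 + 2*C
J/b(-5*(-4)) = 2180/(-1 + 2*(-5*(-4))) = 2180/(-1 + 2*20) = 2180/(-1 + 40) = 2180/39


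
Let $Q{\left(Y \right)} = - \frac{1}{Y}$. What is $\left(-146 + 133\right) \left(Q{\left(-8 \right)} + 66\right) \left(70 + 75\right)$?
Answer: $- \frac{997165}{8} \approx -1.2465 \cdot 10^{5}$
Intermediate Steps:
$\left(-146 + 133\right) \left(Q{\left(-8 \right)} + 66\right) \left(70 + 75\right) = \left(-146 + 133\right) \left(- \frac{1}{-8} + 66\right) \left(70 + 75\right) = - 13 \left(\left(-1\right) \left(- \frac{1}{8}\right) + 66\right) 145 = - 13 \left(\frac{1}{8} + 66\right) 145 = - 13 \cdot \frac{529}{8} \cdot 145 = \left(-13\right) \frac{76705}{8} = - \frac{997165}{8}$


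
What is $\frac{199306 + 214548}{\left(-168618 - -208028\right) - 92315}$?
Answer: $- \frac{413854}{52905} \approx -7.8226$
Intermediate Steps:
$\frac{199306 + 214548}{\left(-168618 - -208028\right) - 92315} = \frac{413854}{\left(-168618 + 208028\right) - 92315} = \frac{413854}{39410 - 92315} = \frac{413854}{-52905} = 413854 \left(- \frac{1}{52905}\right) = - \frac{413854}{52905}$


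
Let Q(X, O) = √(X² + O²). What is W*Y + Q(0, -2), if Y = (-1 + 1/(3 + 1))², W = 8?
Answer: 13/2 ≈ 6.5000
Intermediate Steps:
Q(X, O) = √(O² + X²)
Y = 9/16 (Y = (-1 + 1/4)² = (-1 + ¼)² = (-¾)² = 9/16 ≈ 0.56250)
W*Y + Q(0, -2) = 8*(9/16) + √((-2)² + 0²) = 9/2 + √(4 + 0) = 9/2 + √4 = 9/2 + 2 = 13/2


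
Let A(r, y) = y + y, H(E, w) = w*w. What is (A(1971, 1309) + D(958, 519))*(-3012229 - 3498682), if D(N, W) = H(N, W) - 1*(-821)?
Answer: -1776176520800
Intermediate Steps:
H(E, w) = w²
A(r, y) = 2*y
D(N, W) = 821 + W² (D(N, W) = W² - 1*(-821) = W² + 821 = 821 + W²)
(A(1971, 1309) + D(958, 519))*(-3012229 - 3498682) = (2*1309 + (821 + 519²))*(-3012229 - 3498682) = (2618 + (821 + 269361))*(-6510911) = (2618 + 270182)*(-6510911) = 272800*(-6510911) = -1776176520800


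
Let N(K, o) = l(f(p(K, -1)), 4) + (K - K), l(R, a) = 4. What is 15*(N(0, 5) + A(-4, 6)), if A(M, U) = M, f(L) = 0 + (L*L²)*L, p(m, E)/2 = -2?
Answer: 0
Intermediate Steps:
p(m, E) = -4 (p(m, E) = 2*(-2) = -4)
f(L) = L⁴ (f(L) = 0 + L³*L = 0 + L⁴ = L⁴)
N(K, o) = 4 (N(K, o) = 4 + (K - K) = 4 + 0 = 4)
15*(N(0, 5) + A(-4, 6)) = 15*(4 - 4) = 15*0 = 0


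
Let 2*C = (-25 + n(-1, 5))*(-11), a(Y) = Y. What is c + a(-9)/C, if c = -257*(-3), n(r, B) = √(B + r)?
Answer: 195045/253 ≈ 770.93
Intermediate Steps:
C = 253/2 (C = ((-25 + √(5 - 1))*(-11))/2 = ((-25 + √4)*(-11))/2 = ((-25 + 2)*(-11))/2 = (-23*(-11))/2 = (½)*253 = 253/2 ≈ 126.50)
c = 771
c + a(-9)/C = 771 - 9/253/2 = 771 - 9*2/253 = 771 - 18/253 = 195045/253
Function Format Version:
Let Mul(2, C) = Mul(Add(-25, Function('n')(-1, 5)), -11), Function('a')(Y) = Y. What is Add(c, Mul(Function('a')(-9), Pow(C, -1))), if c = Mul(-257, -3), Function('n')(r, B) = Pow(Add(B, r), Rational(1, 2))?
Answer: Rational(195045, 253) ≈ 770.93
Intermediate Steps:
C = Rational(253, 2) (C = Mul(Rational(1, 2), Mul(Add(-25, Pow(Add(5, -1), Rational(1, 2))), -11)) = Mul(Rational(1, 2), Mul(Add(-25, Pow(4, Rational(1, 2))), -11)) = Mul(Rational(1, 2), Mul(Add(-25, 2), -11)) = Mul(Rational(1, 2), Mul(-23, -11)) = Mul(Rational(1, 2), 253) = Rational(253, 2) ≈ 126.50)
c = 771
Add(c, Mul(Function('a')(-9), Pow(C, -1))) = Add(771, Mul(-9, Pow(Rational(253, 2), -1))) = Add(771, Mul(-9, Rational(2, 253))) = Add(771, Rational(-18, 253)) = Rational(195045, 253)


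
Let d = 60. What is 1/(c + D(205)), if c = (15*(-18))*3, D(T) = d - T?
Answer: -1/955 ≈ -0.0010471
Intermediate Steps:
D(T) = 60 - T
c = -810 (c = -270*3 = -810)
1/(c + D(205)) = 1/(-810 + (60 - 1*205)) = 1/(-810 + (60 - 205)) = 1/(-810 - 145) = 1/(-955) = -1/955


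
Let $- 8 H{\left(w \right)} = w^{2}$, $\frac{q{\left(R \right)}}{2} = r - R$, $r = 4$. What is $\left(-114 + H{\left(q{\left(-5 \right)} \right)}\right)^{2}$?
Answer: $\frac{95481}{4} \approx 23870.0$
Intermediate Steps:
$q{\left(R \right)} = 8 - 2 R$ ($q{\left(R \right)} = 2 \left(4 - R\right) = 8 - 2 R$)
$H{\left(w \right)} = - \frac{w^{2}}{8}$
$\left(-114 + H{\left(q{\left(-5 \right)} \right)}\right)^{2} = \left(-114 - \frac{\left(8 - -10\right)^{2}}{8}\right)^{2} = \left(-114 - \frac{\left(8 + 10\right)^{2}}{8}\right)^{2} = \left(-114 - \frac{18^{2}}{8}\right)^{2} = \left(-114 - \frac{81}{2}\right)^{2} = \left(- \frac{309}{2}\right)^{2} = \frac{95481}{4}$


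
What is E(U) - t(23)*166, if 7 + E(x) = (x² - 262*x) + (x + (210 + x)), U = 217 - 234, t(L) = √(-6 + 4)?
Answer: 4912 - 166*I*√2 ≈ 4912.0 - 234.76*I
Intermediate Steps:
t(L) = I*√2 (t(L) = √(-2) = I*√2)
U = -17
E(x) = 203 + x² - 260*x (E(x) = -7 + ((x² - 262*x) + (x + (210 + x))) = -7 + ((x² - 262*x) + (210 + 2*x)) = -7 + (210 + x² - 260*x) = 203 + x² - 260*x)
E(U) - t(23)*166 = (203 + (-17)² - 260*(-17)) - I*√2*166 = (203 + 289 + 4420) - 166*I*√2 = 4912 - 166*I*√2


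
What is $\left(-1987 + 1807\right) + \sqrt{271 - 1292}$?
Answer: $-180 + i \sqrt{1021} \approx -180.0 + 31.953 i$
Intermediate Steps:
$\left(-1987 + 1807\right) + \sqrt{271 - 1292} = -180 + \sqrt{-1021} = -180 + i \sqrt{1021}$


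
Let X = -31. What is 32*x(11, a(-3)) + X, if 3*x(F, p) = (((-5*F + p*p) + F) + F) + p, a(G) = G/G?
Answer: -1085/3 ≈ -361.67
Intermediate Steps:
a(G) = 1
x(F, p) = -F + p/3 + p**2/3 (x(F, p) = ((((-5*F + p*p) + F) + F) + p)/3 = ((((-5*F + p**2) + F) + F) + p)/3 = ((((p**2 - 5*F) + F) + F) + p)/3 = (((p**2 - 4*F) + F) + p)/3 = ((p**2 - 3*F) + p)/3 = (p + p**2 - 3*F)/3 = -F + p/3 + p**2/3)
32*x(11, a(-3)) + X = 32*(-1*11 + (1/3)*1 + (1/3)*1**2) - 31 = 32*(-11 + 1/3 + (1/3)*1) - 31 = 32*(-11 + 1/3 + 1/3) - 31 = 32*(-31/3) - 31 = -992/3 - 31 = -1085/3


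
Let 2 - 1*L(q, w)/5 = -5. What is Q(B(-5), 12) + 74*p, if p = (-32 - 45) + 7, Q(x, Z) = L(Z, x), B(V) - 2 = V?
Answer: -5145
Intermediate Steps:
L(q, w) = 35 (L(q, w) = 10 - 5*(-5) = 10 + 25 = 35)
B(V) = 2 + V
Q(x, Z) = 35
p = -70 (p = -77 + 7 = -70)
Q(B(-5), 12) + 74*p = 35 + 74*(-70) = 35 - 5180 = -5145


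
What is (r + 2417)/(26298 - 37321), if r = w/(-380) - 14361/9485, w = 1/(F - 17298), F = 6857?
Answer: -18180153030041/82964601342980 ≈ -0.21913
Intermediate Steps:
w = -1/10441 (w = 1/(6857 - 17298) = 1/(-10441) = -1/10441 ≈ -9.5776e-5)
r = -11395681379/7526499260 (r = -1/10441/(-380) - 14361/9485 = -1/10441*(-1/380) - 14361*1/9485 = 1/3967580 - 14361/9485 = -11395681379/7526499260 ≈ -1.5141)
(r + 2417)/(26298 - 37321) = (-11395681379/7526499260 + 2417)/(26298 - 37321) = (18180153030041/7526499260)/(-11023) = (18180153030041/7526499260)*(-1/11023) = -18180153030041/82964601342980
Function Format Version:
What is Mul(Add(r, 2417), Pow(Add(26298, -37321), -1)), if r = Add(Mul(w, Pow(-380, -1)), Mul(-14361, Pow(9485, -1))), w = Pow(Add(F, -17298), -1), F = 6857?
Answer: Rational(-18180153030041, 82964601342980) ≈ -0.21913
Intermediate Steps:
w = Rational(-1, 10441) (w = Pow(Add(6857, -17298), -1) = Pow(-10441, -1) = Rational(-1, 10441) ≈ -9.5776e-5)
r = Rational(-11395681379, 7526499260) (r = Add(Mul(Rational(-1, 10441), Pow(-380, -1)), Mul(-14361, Pow(9485, -1))) = Add(Mul(Rational(-1, 10441), Rational(-1, 380)), Mul(-14361, Rational(1, 9485))) = Add(Rational(1, 3967580), Rational(-14361, 9485)) = Rational(-11395681379, 7526499260) ≈ -1.5141)
Mul(Add(r, 2417), Pow(Add(26298, -37321), -1)) = Mul(Add(Rational(-11395681379, 7526499260), 2417), Pow(Add(26298, -37321), -1)) = Mul(Rational(18180153030041, 7526499260), Pow(-11023, -1)) = Mul(Rational(18180153030041, 7526499260), Rational(-1, 11023)) = Rational(-18180153030041, 82964601342980)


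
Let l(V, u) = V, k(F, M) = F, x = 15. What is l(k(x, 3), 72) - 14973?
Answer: -14958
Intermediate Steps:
l(k(x, 3), 72) - 14973 = 15 - 14973 = -14958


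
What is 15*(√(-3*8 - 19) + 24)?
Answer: 360 + 15*I*√43 ≈ 360.0 + 98.362*I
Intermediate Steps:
15*(√(-3*8 - 19) + 24) = 15*(√(-24 - 19) + 24) = 15*(√(-43) + 24) = 15*(I*√43 + 24) = 15*(24 + I*√43) = 360 + 15*I*√43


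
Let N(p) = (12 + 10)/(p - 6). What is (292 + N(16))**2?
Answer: 2163841/25 ≈ 86554.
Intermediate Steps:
N(p) = 22/(-6 + p)
(292 + N(16))**2 = (292 + 22/(-6 + 16))**2 = (292 + 22/10)**2 = (292 + 22*(1/10))**2 = (292 + 11/5)**2 = (1471/5)**2 = 2163841/25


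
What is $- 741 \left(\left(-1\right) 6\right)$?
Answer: $4446$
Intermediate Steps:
$- 741 \left(\left(-1\right) 6\right) = \left(-741\right) \left(-6\right) = 4446$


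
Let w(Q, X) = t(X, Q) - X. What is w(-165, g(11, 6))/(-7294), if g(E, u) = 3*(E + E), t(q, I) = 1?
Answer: 65/7294 ≈ 0.0089114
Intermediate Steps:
g(E, u) = 6*E (g(E, u) = 3*(2*E) = 6*E)
w(Q, X) = 1 - X
w(-165, g(11, 6))/(-7294) = (1 - 6*11)/(-7294) = (1 - 1*66)*(-1/7294) = (1 - 66)*(-1/7294) = -65*(-1/7294) = 65/7294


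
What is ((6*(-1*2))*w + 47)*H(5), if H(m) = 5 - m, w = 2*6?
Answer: 0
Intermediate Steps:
w = 12
((6*(-1*2))*w + 47)*H(5) = ((6*(-1*2))*12 + 47)*(5 - 1*5) = ((6*(-2))*12 + 47)*(5 - 5) = (-12*12 + 47)*0 = (-144 + 47)*0 = -97*0 = 0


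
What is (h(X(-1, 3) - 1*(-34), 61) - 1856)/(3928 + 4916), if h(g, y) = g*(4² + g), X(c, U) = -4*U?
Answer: -85/737 ≈ -0.11533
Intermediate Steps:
h(g, y) = g*(16 + g)
(h(X(-1, 3) - 1*(-34), 61) - 1856)/(3928 + 4916) = ((-4*3 - 1*(-34))*(16 + (-4*3 - 1*(-34))) - 1856)/(3928 + 4916) = ((-12 + 34)*(16 + (-12 + 34)) - 1856)/8844 = (22*(16 + 22) - 1856)*(1/8844) = (22*38 - 1856)*(1/8844) = (836 - 1856)*(1/8844) = -1020*1/8844 = -85/737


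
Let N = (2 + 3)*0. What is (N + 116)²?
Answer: 13456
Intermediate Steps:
N = 0 (N = 5*0 = 0)
(N + 116)² = (0 + 116)² = 116² = 13456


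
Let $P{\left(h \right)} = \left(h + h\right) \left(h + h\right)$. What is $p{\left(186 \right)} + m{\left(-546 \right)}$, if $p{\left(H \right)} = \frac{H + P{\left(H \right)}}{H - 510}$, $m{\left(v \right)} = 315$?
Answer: $- \frac{6085}{54} \approx -112.69$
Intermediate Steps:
$P{\left(h \right)} = 4 h^{2}$ ($P{\left(h \right)} = 2 h 2 h = 4 h^{2}$)
$p{\left(H \right)} = \frac{H + 4 H^{2}}{-510 + H}$ ($p{\left(H \right)} = \frac{H + 4 H^{2}}{H - 510} = \frac{H + 4 H^{2}}{-510 + H}$)
$p{\left(186 \right)} + m{\left(-546 \right)} = \frac{186 \left(1 + 4 \cdot 186\right)}{-510 + 186} + 315 = \frac{186 \left(1 + 744\right)}{-324} + 315 = 186 \left(- \frac{1}{324}\right) 745 + 315 = - \frac{23095}{54} + 315 = - \frac{6085}{54}$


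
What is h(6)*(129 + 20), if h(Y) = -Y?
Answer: -894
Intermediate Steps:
h(6)*(129 + 20) = (-1*6)*(129 + 20) = -6*149 = -894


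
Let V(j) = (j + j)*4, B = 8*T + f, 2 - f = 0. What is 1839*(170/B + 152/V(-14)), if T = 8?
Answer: 345119/154 ≈ 2241.0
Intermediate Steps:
f = 2 (f = 2 - 1*0 = 2 + 0 = 2)
B = 66 (B = 8*8 + 2 = 64 + 2 = 66)
V(j) = 8*j (V(j) = (2*j)*4 = 8*j)
1839*(170/B + 152/V(-14)) = 1839*(170/66 + 152/((8*(-14)))) = 1839*(170*(1/66) + 152/(-112)) = 1839*(85/33 + 152*(-1/112)) = 1839*(85/33 - 19/14) = 1839*(563/462) = 345119/154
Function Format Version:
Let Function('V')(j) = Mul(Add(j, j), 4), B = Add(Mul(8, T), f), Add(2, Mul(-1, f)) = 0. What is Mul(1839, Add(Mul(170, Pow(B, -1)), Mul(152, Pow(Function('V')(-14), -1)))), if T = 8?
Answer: Rational(345119, 154) ≈ 2241.0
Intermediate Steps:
f = 2 (f = Add(2, Mul(-1, 0)) = Add(2, 0) = 2)
B = 66 (B = Add(Mul(8, 8), 2) = Add(64, 2) = 66)
Function('V')(j) = Mul(8, j) (Function('V')(j) = Mul(Mul(2, j), 4) = Mul(8, j))
Mul(1839, Add(Mul(170, Pow(B, -1)), Mul(152, Pow(Function('V')(-14), -1)))) = Mul(1839, Add(Mul(170, Pow(66, -1)), Mul(152, Pow(Mul(8, -14), -1)))) = Mul(1839, Add(Mul(170, Rational(1, 66)), Mul(152, Pow(-112, -1)))) = Mul(1839, Add(Rational(85, 33), Mul(152, Rational(-1, 112)))) = Mul(1839, Add(Rational(85, 33), Rational(-19, 14))) = Mul(1839, Rational(563, 462)) = Rational(345119, 154)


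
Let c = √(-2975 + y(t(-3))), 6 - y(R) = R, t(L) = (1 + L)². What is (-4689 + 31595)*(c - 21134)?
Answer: -568631404 + 26906*I*√2973 ≈ -5.6863e+8 + 1.4671e+6*I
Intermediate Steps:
y(R) = 6 - R
c = I*√2973 (c = √(-2975 + (6 - (1 - 3)²)) = √(-2975 + (6 - 1*(-2)²)) = √(-2975 + (6 - 1*4)) = √(-2975 + (6 - 4)) = √(-2975 + 2) = √(-2973) = I*√2973 ≈ 54.525*I)
(-4689 + 31595)*(c - 21134) = (-4689 + 31595)*(I*√2973 - 21134) = 26906*(-21134 + I*√2973) = -568631404 + 26906*I*√2973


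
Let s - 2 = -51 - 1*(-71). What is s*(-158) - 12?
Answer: -3488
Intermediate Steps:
s = 22 (s = 2 + (-51 - 1*(-71)) = 2 + (-51 + 71) = 2 + 20 = 22)
s*(-158) - 12 = 22*(-158) - 12 = -3476 - 12 = -3488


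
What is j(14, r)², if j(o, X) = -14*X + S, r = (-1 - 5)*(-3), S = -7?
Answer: 67081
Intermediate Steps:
r = 18 (r = -6*(-3) = 18)
j(o, X) = -7 - 14*X (j(o, X) = -14*X - 7 = -7 - 14*X)
j(14, r)² = (-7 - 14*18)² = (-7 - 252)² = (-259)² = 67081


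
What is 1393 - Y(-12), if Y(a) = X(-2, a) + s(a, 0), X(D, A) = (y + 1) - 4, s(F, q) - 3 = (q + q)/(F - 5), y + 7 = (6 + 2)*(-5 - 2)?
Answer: 1456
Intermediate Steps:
y = -63 (y = -7 + (6 + 2)*(-5 - 2) = -7 + 8*(-7) = -7 - 56 = -63)
s(F, q) = 3 + 2*q/(-5 + F) (s(F, q) = 3 + (q + q)/(F - 5) = 3 + (2*q)/(-5 + F) = 3 + 2*q/(-5 + F))
X(D, A) = -66 (X(D, A) = (-63 + 1) - 4 = -62 - 4 = -66)
Y(a) = -66 + (-15 + 3*a)/(-5 + a) (Y(a) = -66 + (-15 + 2*0 + 3*a)/(-5 + a) = -66 + (-15 + 0 + 3*a)/(-5 + a) = -66 + (-15 + 3*a)/(-5 + a))
1393 - Y(-12) = 1393 - 1*(-63) = 1393 + 63 = 1456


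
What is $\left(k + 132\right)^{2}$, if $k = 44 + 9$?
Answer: $34225$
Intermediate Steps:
$k = 53$
$\left(k + 132\right)^{2} = \left(53 + 132\right)^{2} = 185^{2} = 34225$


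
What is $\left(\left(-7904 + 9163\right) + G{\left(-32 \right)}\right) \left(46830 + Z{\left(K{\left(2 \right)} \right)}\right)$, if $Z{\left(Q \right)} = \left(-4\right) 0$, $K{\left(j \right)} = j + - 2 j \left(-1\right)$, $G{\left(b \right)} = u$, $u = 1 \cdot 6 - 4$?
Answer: $59052630$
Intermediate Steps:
$u = 2$ ($u = 6 - 4 = 2$)
$G{\left(b \right)} = 2$
$K{\left(j \right)} = 3 j$ ($K{\left(j \right)} = j + 2 j = 3 j$)
$Z{\left(Q \right)} = 0$
$\left(\left(-7904 + 9163\right) + G{\left(-32 \right)}\right) \left(46830 + Z{\left(K{\left(2 \right)} \right)}\right) = \left(\left(-7904 + 9163\right) + 2\right) \left(46830 + 0\right) = \left(1259 + 2\right) 46830 = 1261 \cdot 46830 = 59052630$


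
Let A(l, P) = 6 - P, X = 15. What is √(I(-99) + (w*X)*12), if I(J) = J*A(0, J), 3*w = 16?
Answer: I*√9435 ≈ 97.134*I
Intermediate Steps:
w = 16/3 (w = (⅓)*16 = 16/3 ≈ 5.3333)
I(J) = J*(6 - J)
√(I(-99) + (w*X)*12) = √(-99*(6 - 1*(-99)) + ((16/3)*15)*12) = √(-99*(6 + 99) + 80*12) = √(-99*105 + 960) = √(-10395 + 960) = √(-9435) = I*√9435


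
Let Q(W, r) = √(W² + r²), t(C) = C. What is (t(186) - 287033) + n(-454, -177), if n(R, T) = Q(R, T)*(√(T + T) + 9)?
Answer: -286847 + 13*√1405*(9 + I*√354) ≈ -2.8246e+5 + 9168.2*I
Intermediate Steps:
n(R, T) = √(R² + T²)*(9 + √2*√T) (n(R, T) = √(R² + T²)*(√(T + T) + 9) = √(R² + T²)*(√(2*T) + 9) = √(R² + T²)*(√2*√T + 9) = √(R² + T²)*(9 + √2*√T))
(t(186) - 287033) + n(-454, -177) = (186 - 287033) + √((-454)² + (-177)²)*(9 + √2*√(-177)) = -286847 + √(206116 + 31329)*(9 + √2*(I*√177)) = -286847 + √237445*(9 + I*√354) = -286847 + (13*√1405)*(9 + I*√354) = -286847 + 13*√1405*(9 + I*√354)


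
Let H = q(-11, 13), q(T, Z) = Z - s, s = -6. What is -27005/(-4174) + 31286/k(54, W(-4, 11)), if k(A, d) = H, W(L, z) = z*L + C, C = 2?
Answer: 131100859/79306 ≈ 1653.1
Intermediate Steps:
q(T, Z) = 6 + Z (q(T, Z) = Z - 1*(-6) = Z + 6 = 6 + Z)
H = 19 (H = 6 + 13 = 19)
W(L, z) = 2 + L*z (W(L, z) = z*L + 2 = L*z + 2 = 2 + L*z)
k(A, d) = 19
-27005/(-4174) + 31286/k(54, W(-4, 11)) = -27005/(-4174) + 31286/19 = -27005*(-1/4174) + 31286*(1/19) = 27005/4174 + 31286/19 = 131100859/79306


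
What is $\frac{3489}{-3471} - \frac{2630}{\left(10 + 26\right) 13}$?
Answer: $- \frac{10613}{1602} \approx -6.6248$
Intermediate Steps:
$\frac{3489}{-3471} - \frac{2630}{\left(10 + 26\right) 13} = 3489 \left(- \frac{1}{3471}\right) - \frac{2630}{36 \cdot 13} = - \frac{1163}{1157} - \frac{2630}{468} = - \frac{1163}{1157} - \frac{1315}{234} = - \frac{10613}{1602}$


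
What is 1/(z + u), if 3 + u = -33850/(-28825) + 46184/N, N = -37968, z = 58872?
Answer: 5472138/322139061737 ≈ 1.6987e-5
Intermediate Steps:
u = -16646599/5472138 (u = -3 + (-33850/(-28825) + 46184/(-37968)) = -3 + (-33850*(-1/28825) + 46184*(-1/37968)) = -3 + (1354/1153 - 5773/4746) = -3 - 230185/5472138 = -16646599/5472138 ≈ -3.0421)
1/(z + u) = 1/(58872 - 16646599/5472138) = 1/(322139061737/5472138) = 5472138/322139061737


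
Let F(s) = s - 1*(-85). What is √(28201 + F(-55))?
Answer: √28231 ≈ 168.02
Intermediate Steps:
F(s) = 85 + s (F(s) = s + 85 = 85 + s)
√(28201 + F(-55)) = √(28201 + (85 - 55)) = √(28201 + 30) = √28231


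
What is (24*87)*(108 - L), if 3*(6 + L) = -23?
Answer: 254040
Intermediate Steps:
L = -41/3 (L = -6 + (⅓)*(-23) = -6 - 23/3 = -41/3 ≈ -13.667)
(24*87)*(108 - L) = (24*87)*(108 - 1*(-41/3)) = 2088*(108 + 41/3) = 2088*(365/3) = 254040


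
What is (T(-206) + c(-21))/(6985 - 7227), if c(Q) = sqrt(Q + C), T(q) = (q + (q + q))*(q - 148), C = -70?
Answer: -109386/121 - I*sqrt(91)/242 ≈ -904.02 - 0.039419*I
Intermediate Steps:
T(q) = 3*q*(-148 + q) (T(q) = (q + 2*q)*(-148 + q) = (3*q)*(-148 + q) = 3*q*(-148 + q))
c(Q) = sqrt(-70 + Q) (c(Q) = sqrt(Q - 70) = sqrt(-70 + Q))
(T(-206) + c(-21))/(6985 - 7227) = (3*(-206)*(-148 - 206) + sqrt(-70 - 21))/(6985 - 7227) = (3*(-206)*(-354) + sqrt(-91))/(-242) = (218772 + I*sqrt(91))*(-1/242) = -109386/121 - I*sqrt(91)/242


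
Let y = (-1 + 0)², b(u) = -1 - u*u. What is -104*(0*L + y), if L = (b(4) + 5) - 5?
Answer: -104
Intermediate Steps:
b(u) = -1 - u²
y = 1 (y = (-1)² = 1)
L = -17 (L = ((-1 - 1*4²) + 5) - 5 = ((-1 - 1*16) + 5) - 5 = ((-1 - 16) + 5) - 5 = (-17 + 5) - 5 = -12 - 5 = -17)
-104*(0*L + y) = -104*(0*(-17) + 1) = -104*(0 + 1) = -104*1 = -104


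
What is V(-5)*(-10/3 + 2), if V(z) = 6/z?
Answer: 8/5 ≈ 1.6000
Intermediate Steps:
V(-5)*(-10/3 + 2) = (6/(-5))*(-10/3 + 2) = (6*(-⅕))*(-10*⅓ + 2) = -6*(-10/3 + 2)/5 = -6/5*(-4/3) = 8/5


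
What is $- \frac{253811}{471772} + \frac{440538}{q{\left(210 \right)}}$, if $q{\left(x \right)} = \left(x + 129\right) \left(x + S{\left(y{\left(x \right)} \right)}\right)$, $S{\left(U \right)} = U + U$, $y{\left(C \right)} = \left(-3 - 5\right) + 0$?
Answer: $\frac{31856893185}{5171092892} \approx 6.1606$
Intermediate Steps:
$y{\left(C \right)} = -8$ ($y{\left(C \right)} = -8 + 0 = -8$)
$S{\left(U \right)} = 2 U$
$q{\left(x \right)} = \left(-16 + x\right) \left(129 + x\right)$ ($q{\left(x \right)} = \left(x + 129\right) \left(x + 2 \left(-8\right)\right) = \left(129 + x\right) \left(x - 16\right) = \left(129 + x\right) \left(-16 + x\right) = \left(-16 + x\right) \left(129 + x\right)$)
$- \frac{253811}{471772} + \frac{440538}{q{\left(210 \right)}} = - \frac{253811}{471772} + \frac{440538}{-2064 + 210^{2} + 113 \cdot 210} = \left(-253811\right) \frac{1}{471772} + \frac{440538}{-2064 + 44100 + 23730} = - \frac{253811}{471772} + \frac{440538}{65766} = - \frac{253811}{471772} + 440538 \cdot \frac{1}{65766} = - \frac{253811}{471772} + \frac{73423}{10961} = \frac{31856893185}{5171092892}$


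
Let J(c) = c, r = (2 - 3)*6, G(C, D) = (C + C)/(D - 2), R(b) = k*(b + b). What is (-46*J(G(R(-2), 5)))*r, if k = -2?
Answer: 1472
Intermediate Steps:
R(b) = -4*b (R(b) = -2*(b + b) = -4*b)
G(C, D) = 2*C/(-2 + D) (G(C, D) = (2*C)/(-2 + D) = 2*C/(-2 + D))
r = -6 (r = -1*6 = -6)
(-46*J(G(R(-2), 5)))*r = -92*(-4*(-2))/(-2 + 5)*(-6) = -92*8/3*(-6) = -46*16/3*(-6) = -736/3*(-6) = 1472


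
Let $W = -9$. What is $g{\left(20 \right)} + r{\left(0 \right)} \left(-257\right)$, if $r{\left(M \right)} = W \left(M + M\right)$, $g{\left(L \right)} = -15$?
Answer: $-15$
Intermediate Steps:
$r{\left(M \right)} = - 18 M$ ($r{\left(M \right)} = - 9 \left(M + M\right) = - 9 \cdot 2 M = - 18 M$)
$g{\left(20 \right)} + r{\left(0 \right)} \left(-257\right) = -15 + \left(-18\right) 0 \left(-257\right) = -15 + 0 \left(-257\right) = -15 + 0 = -15$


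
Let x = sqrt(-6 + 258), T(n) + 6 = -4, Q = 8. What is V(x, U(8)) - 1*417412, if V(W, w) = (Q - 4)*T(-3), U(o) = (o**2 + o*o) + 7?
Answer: -417452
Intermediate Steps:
T(n) = -10 (T(n) = -6 - 4 = -10)
x = 6*sqrt(7) (x = sqrt(252) = 6*sqrt(7) ≈ 15.875)
U(o) = 7 + 2*o**2 (U(o) = (o**2 + o**2) + 7 = 2*o**2 + 7 = 7 + 2*o**2)
V(W, w) = -40 (V(W, w) = (8 - 4)*(-10) = 4*(-10) = -40)
V(x, U(8)) - 1*417412 = -40 - 1*417412 = -40 - 417412 = -417452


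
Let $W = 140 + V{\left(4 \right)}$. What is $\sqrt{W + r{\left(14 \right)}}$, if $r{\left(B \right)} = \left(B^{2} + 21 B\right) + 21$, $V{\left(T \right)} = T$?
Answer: $\sqrt{655} \approx 25.593$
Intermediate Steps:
$r{\left(B \right)} = 21 + B^{2} + 21 B$
$W = 144$ ($W = 140 + 4 = 144$)
$\sqrt{W + r{\left(14 \right)}} = \sqrt{144 + \left(21 + 14^{2} + 21 \cdot 14\right)} = \sqrt{144 + \left(21 + 196 + 294\right)} = \sqrt{144 + 511} = \sqrt{655}$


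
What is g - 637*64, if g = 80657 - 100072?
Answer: -60183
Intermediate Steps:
g = -19415
g - 637*64 = -19415 - 637*64 = -19415 - 1*40768 = -19415 - 40768 = -60183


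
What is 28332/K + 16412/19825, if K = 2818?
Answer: 303965458/27933425 ≈ 10.882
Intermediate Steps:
28332/K + 16412/19825 = 28332/2818 + 16412/19825 = 28332*(1/2818) + 16412*(1/19825) = 14166/1409 + 16412/19825 = 303965458/27933425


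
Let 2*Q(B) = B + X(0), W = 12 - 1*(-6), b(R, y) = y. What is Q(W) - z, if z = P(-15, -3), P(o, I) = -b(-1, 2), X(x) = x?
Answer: 11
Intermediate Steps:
P(o, I) = -2 (P(o, I) = -1*2 = -2)
W = 18 (W = 12 + 6 = 18)
Q(B) = B/2 (Q(B) = (B + 0)/2 = B/2)
z = -2
Q(W) - z = (1/2)*18 - 1*(-2) = 9 + 2 = 11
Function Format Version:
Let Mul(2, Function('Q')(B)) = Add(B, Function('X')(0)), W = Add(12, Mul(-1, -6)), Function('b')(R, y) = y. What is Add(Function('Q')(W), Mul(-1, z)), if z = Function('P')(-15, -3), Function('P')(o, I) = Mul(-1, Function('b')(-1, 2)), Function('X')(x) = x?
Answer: 11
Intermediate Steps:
Function('P')(o, I) = -2 (Function('P')(o, I) = Mul(-1, 2) = -2)
W = 18 (W = Add(12, 6) = 18)
Function('Q')(B) = Mul(Rational(1, 2), B) (Function('Q')(B) = Mul(Rational(1, 2), Add(B, 0)) = Mul(Rational(1, 2), B))
z = -2
Add(Function('Q')(W), Mul(-1, z)) = Add(Mul(Rational(1, 2), 18), Mul(-1, -2)) = Add(9, 2) = 11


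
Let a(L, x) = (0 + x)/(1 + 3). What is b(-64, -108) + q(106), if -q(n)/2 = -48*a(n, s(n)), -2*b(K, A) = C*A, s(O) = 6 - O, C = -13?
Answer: -3102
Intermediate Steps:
b(K, A) = 13*A/2 (b(K, A) = -(-13)*A/2 = 13*A/2)
a(L, x) = x/4
q(n) = 144 - 24*n (q(n) = -(-96)*(6 - n)/4 = -(-96)*(3/2 - n/4) = -2*(-72 + 12*n) = 144 - 24*n)
b(-64, -108) + q(106) = (13/2)*(-108) + (144 - 24*106) = -702 + (144 - 2544) = -702 - 2400 = -3102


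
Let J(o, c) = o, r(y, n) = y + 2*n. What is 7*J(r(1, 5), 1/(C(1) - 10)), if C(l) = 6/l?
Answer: 77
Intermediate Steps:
7*J(r(1, 5), 1/(C(1) - 10)) = 7*(1 + 2*5) = 7*(1 + 10) = 7*11 = 77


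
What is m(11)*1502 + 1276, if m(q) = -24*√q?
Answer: 1276 - 36048*√11 ≈ -1.1828e+5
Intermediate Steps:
m(11)*1502 + 1276 = -24*√11*1502 + 1276 = -36048*√11 + 1276 = 1276 - 36048*√11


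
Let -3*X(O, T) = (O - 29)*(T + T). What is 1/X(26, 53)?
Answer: 1/106 ≈ 0.0094340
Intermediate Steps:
X(O, T) = -2*T*(-29 + O)/3 (X(O, T) = -(O - 29)*(T + T)/3 = -(-29 + O)*2*T/3 = -2*T*(-29 + O)/3)
1/X(26, 53) = 1/((⅔)*53*(29 - 1*26)) = 1/((⅔)*53*(29 - 26)) = 1/((⅔)*53*3) = 1/106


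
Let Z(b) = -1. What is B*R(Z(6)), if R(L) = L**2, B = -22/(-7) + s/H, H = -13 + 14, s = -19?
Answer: -111/7 ≈ -15.857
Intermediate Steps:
H = 1
B = -111/7 (B = -22/(-7) - 19/1 = -22*(-1/7) - 19*1 = 22/7 - 19 = -111/7 ≈ -15.857)
B*R(Z(6)) = -111/7*(-1)**2 = -111/7*1 = -111/7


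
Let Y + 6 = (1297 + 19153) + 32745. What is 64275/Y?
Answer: 64275/53189 ≈ 1.2084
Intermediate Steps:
Y = 53189 (Y = -6 + ((1297 + 19153) + 32745) = -6 + (20450 + 32745) = -6 + 53195 = 53189)
64275/Y = 64275/53189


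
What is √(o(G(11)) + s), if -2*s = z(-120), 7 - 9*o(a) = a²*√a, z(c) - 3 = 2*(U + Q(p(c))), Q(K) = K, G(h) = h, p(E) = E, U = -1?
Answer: √(4330 - 484*√11)/6 ≈ 8.6999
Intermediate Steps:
z(c) = 1 + 2*c (z(c) = 3 + 2*(-1 + c) = 3 + (-2 + 2*c) = 1 + 2*c)
o(a) = 7/9 - a^(5/2)/9 (o(a) = 7/9 - a²*√a/9 = 7/9 - a^(5/2)/9)
s = 239/2 (s = -(1 + 2*(-120))/2 = -(1 - 240)/2 = -½*(-239) = 239/2 ≈ 119.50)
√(o(G(11)) + s) = √((7/9 - 121*√11/9) + 239/2) = √(2165/18 - 121*√11/9)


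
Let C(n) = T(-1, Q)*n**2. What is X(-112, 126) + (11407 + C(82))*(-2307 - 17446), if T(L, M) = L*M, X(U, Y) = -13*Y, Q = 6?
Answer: 571590923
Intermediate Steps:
C(n) = -6*n**2 (C(n) = (-1*6)*n**2 = -6*n**2)
X(-112, 126) + (11407 + C(82))*(-2307 - 17446) = -13*126 + (11407 - 6*82**2)*(-2307 - 17446) = -1638 + (11407 - 6*6724)*(-19753) = -1638 + (11407 - 40344)*(-19753) = -1638 - 28937*(-19753) = -1638 + 571592561 = 571590923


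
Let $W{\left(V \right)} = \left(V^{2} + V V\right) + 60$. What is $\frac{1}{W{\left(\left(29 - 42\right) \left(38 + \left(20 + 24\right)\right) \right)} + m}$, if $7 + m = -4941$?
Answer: $\frac{1}{2267824} \approx 4.4095 \cdot 10^{-7}$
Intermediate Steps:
$m = -4948$ ($m = -7 - 4941 = -4948$)
$W{\left(V \right)} = 60 + 2 V^{2}$ ($W{\left(V \right)} = \left(V^{2} + V^{2}\right) + 60 = 2 V^{2} + 60 = 60 + 2 V^{2}$)
$\frac{1}{W{\left(\left(29 - 42\right) \left(38 + \left(20 + 24\right)\right) \right)} + m} = \frac{1}{\left(60 + 2 \left(\left(29 - 42\right) \left(38 + \left(20 + 24\right)\right)\right)^{2}\right) - 4948} = \frac{1}{\left(60 + 2 \left(- 13 \left(38 + 44\right)\right)^{2}\right) - 4948} = \frac{1}{\left(60 + 2 \left(\left(-13\right) 82\right)^{2}\right) - 4948} = \frac{1}{\left(60 + 2 \left(-1066\right)^{2}\right) - 4948} = \frac{1}{\left(60 + 2 \cdot 1136356\right) - 4948} = \frac{1}{\left(60 + 2272712\right) - 4948} = \frac{1}{2272772 - 4948} = \frac{1}{2267824}$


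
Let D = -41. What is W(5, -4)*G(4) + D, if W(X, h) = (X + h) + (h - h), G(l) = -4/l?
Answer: -42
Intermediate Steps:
W(X, h) = X + h (W(X, h) = (X + h) + 0 = X + h)
W(5, -4)*G(4) + D = (5 - 4)*(-4/4) - 41 = 1*(-4*¼) - 41 = 1*(-1) - 41 = -1 - 41 = -42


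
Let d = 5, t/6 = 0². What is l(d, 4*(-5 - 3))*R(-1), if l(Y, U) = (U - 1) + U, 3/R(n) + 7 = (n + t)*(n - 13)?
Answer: -195/7 ≈ -27.857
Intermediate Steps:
t = 0 (t = 6*0² = 6*0 = 0)
R(n) = 3/(-7 + n*(-13 + n)) (R(n) = 3/(-7 + (n + 0)*(n - 13)) = 3/(-7 + n*(-13 + n)))
l(Y, U) = -1 + 2*U (l(Y, U) = (-1 + U) + U = -1 + 2*U)
l(d, 4*(-5 - 3))*R(-1) = (-1 + 2*(4*(-5 - 3)))*(3/(-7 + (-1)² - 13*(-1))) = (-1 + 2*(4*(-8)))*(3/(-7 + 1 + 13)) = (-1 + 2*(-32))*(3/7) = (-1 - 64)*(3*(⅐)) = -65*3/7 = -195/7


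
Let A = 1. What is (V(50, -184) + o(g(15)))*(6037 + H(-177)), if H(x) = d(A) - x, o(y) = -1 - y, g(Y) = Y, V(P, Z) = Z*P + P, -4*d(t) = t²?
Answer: -113910465/2 ≈ -5.6955e+7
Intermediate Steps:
d(t) = -t²/4
V(P, Z) = P + P*Z (V(P, Z) = P*Z + P = P + P*Z)
H(x) = -¼ - x (H(x) = -¼*1² - x = -¼*1 - x = -¼ - x)
(V(50, -184) + o(g(15)))*(6037 + H(-177)) = (50*(1 - 184) + (-1 - 1*15))*(6037 + (-¼ - 1*(-177))) = (50*(-183) + (-1 - 15))*(6037 + (-¼ + 177)) = (-9150 - 16)*(6037 + 707/4) = -9166*24855/4 = -113910465/2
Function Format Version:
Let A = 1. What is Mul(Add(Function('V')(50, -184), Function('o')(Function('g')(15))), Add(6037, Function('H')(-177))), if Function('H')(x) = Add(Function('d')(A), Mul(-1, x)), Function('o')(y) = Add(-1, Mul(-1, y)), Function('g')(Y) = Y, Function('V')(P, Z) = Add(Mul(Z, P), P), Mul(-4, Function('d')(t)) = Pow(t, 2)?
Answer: Rational(-113910465, 2) ≈ -5.6955e+7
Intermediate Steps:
Function('d')(t) = Mul(Rational(-1, 4), Pow(t, 2))
Function('V')(P, Z) = Add(P, Mul(P, Z)) (Function('V')(P, Z) = Add(Mul(P, Z), P) = Add(P, Mul(P, Z)))
Function('H')(x) = Add(Rational(-1, 4), Mul(-1, x)) (Function('H')(x) = Add(Mul(Rational(-1, 4), Pow(1, 2)), Mul(-1, x)) = Add(Mul(Rational(-1, 4), 1), Mul(-1, x)) = Add(Rational(-1, 4), Mul(-1, x)))
Mul(Add(Function('V')(50, -184), Function('o')(Function('g')(15))), Add(6037, Function('H')(-177))) = Mul(Add(Mul(50, Add(1, -184)), Add(-1, Mul(-1, 15))), Add(6037, Add(Rational(-1, 4), Mul(-1, -177)))) = Mul(Add(Mul(50, -183), Add(-1, -15)), Add(6037, Add(Rational(-1, 4), 177))) = Mul(Add(-9150, -16), Add(6037, Rational(707, 4))) = Mul(-9166, Rational(24855, 4)) = Rational(-113910465, 2)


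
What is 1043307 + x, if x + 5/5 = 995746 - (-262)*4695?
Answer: 3269142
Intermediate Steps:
x = 2225835 (x = -1 + (995746 - (-262)*4695) = -1 + (995746 - 1*(-1230090)) = -1 + (995746 + 1230090) = -1 + 2225836 = 2225835)
1043307 + x = 1043307 + 2225835 = 3269142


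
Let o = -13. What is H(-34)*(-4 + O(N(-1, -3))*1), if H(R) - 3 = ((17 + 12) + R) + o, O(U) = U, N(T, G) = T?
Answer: 75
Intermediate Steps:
H(R) = 19 + R (H(R) = 3 + (((17 + 12) + R) - 13) = 3 + ((29 + R) - 13) = 3 + (16 + R) = 19 + R)
H(-34)*(-4 + O(N(-1, -3))*1) = (19 - 34)*(-4 - 1*1) = -15*(-4 - 1) = -15*(-5) = 75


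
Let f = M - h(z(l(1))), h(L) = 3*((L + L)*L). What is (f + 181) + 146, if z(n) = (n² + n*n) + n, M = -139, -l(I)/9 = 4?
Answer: -39198628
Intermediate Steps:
l(I) = -36 (l(I) = -9*4 = -36)
z(n) = n + 2*n² (z(n) = (n² + n²) + n = 2*n² + n = n + 2*n²)
h(L) = 6*L² (h(L) = 3*((2*L)*L) = 3*(2*L²) = 6*L²)
f = -39198955 (f = -139 - 6*(-36*(1 + 2*(-36)))² = -139 - 6*(-36*(1 - 72))² = -139 - 6*(-36*(-71))² = -139 - 6*2556² = -139 - 6*6533136 = -139 - 1*39198816 = -139 - 39198816 = -39198955)
(f + 181) + 146 = (-39198955 + 181) + 146 = -39198774 + 146 = -39198628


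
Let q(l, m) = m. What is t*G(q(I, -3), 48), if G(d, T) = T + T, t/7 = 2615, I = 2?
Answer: 1757280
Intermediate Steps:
t = 18305 (t = 7*2615 = 18305)
G(d, T) = 2*T
t*G(q(I, -3), 48) = 18305*(2*48) = 18305*96 = 1757280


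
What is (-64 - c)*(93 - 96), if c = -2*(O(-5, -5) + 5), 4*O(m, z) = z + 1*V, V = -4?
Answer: 351/2 ≈ 175.50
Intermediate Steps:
O(m, z) = -1 + z/4 (O(m, z) = (z + 1*(-4))/4 = (z - 4)/4 = (-4 + z)/4 = -1 + z/4)
c = -11/2 (c = -2*((-1 + (1/4)*(-5)) + 5) = -2*((-1 - 5/4) + 5) = -2*(-9/4 + 5) = -2*11/4 = -11/2 ≈ -5.5000)
(-64 - c)*(93 - 96) = (-64 - 1*(-11/2))*(93 - 96) = (-64 + 11/2)*(-3) = -117/2*(-3) = 351/2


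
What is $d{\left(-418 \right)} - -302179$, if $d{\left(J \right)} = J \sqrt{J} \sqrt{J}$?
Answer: $476903$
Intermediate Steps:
$d{\left(J \right)} = J^{2}$ ($d{\left(J \right)} = J^{\frac{3}{2}} \sqrt{J} = J^{2}$)
$d{\left(-418 \right)} - -302179 = \left(-418\right)^{2} - -302179 = 174724 + 302179 = 476903$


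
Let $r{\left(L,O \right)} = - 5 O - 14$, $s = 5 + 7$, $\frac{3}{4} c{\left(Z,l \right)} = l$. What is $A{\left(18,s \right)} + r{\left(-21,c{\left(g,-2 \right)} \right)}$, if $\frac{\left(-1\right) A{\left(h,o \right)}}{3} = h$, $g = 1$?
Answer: $- \frac{164}{3} \approx -54.667$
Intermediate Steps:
$c{\left(Z,l \right)} = \frac{4 l}{3}$
$s = 12$
$A{\left(h,o \right)} = - 3 h$
$r{\left(L,O \right)} = -14 - 5 O$
$A{\left(18,s \right)} + r{\left(-21,c{\left(g,-2 \right)} \right)} = \left(-3\right) 18 - \left(14 + 5 \cdot \frac{4}{3} \left(-2\right)\right) = -54 - \frac{2}{3} = - \frac{164}{3}$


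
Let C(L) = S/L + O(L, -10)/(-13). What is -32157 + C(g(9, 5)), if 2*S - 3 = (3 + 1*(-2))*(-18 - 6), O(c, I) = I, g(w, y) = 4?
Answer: -3344521/104 ≈ -32159.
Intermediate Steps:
S = -21/2 (S = 3/2 + ((3 + 1*(-2))*(-18 - 6))/2 = 3/2 + ((3 - 2)*(-24))/2 = 3/2 + (1*(-24))/2 = 3/2 + (½)*(-24) = 3/2 - 12 = -21/2 ≈ -10.500)
C(L) = 10/13 - 21/(2*L) (C(L) = -21/(2*L) - 10/(-13) = -21/(2*L) - 10*(-1/13) = -21/(2*L) + 10/13 = 10/13 - 21/(2*L))
-32157 + C(g(9, 5)) = -32157 + (1/26)*(-273 + 20*4)/4 = -32157 + (1/26)*(¼)*(-273 + 80) = -32157 + (1/26)*(¼)*(-193) = -32157 - 193/104 = -3344521/104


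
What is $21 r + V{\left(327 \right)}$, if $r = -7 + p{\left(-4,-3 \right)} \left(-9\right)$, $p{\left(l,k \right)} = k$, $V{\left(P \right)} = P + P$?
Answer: $1074$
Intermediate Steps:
$V{\left(P \right)} = 2 P$
$r = 20$ ($r = -7 - -27 = -7 + 27 = 20$)
$21 r + V{\left(327 \right)} = 21 \cdot 20 + 2 \cdot 327 = 420 + 654 = 1074$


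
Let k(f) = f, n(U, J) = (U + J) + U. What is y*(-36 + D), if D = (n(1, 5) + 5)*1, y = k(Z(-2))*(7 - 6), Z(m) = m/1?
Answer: 48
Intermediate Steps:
Z(m) = m (Z(m) = m*1 = m)
n(U, J) = J + 2*U (n(U, J) = (J + U) + U = J + 2*U)
y = -2 (y = -2*(7 - 6) = -2*1 = -2)
D = 12 (D = ((5 + 2*1) + 5)*1 = ((5 + 2) + 5)*1 = (7 + 5)*1 = 12*1 = 12)
y*(-36 + D) = -2*(-36 + 12) = -2*(-24) = 48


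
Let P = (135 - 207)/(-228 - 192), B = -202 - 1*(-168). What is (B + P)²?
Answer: 1401856/1225 ≈ 1144.4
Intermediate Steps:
B = -34 (B = -202 + 168 = -34)
P = 6/35 (P = -72/(-420) = -72*(-1/420) = 6/35 ≈ 0.17143)
(B + P)² = (-34 + 6/35)² = (-1184/35)² = 1401856/1225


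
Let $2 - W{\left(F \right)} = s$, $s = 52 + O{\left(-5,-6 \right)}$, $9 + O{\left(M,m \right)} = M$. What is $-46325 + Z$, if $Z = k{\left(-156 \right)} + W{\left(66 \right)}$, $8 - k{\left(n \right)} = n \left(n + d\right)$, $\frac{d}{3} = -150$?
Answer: $-140889$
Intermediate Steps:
$d = -450$ ($d = 3 \left(-150\right) = -450$)
$O{\left(M,m \right)} = -9 + M$
$s = 38$ ($s = 52 - 14 = 38$)
$W{\left(F \right)} = -36$ ($W{\left(F \right)} = 2 - 38 = -36$)
$k{\left(n \right)} = 8 - n \left(-450 + n\right)$ ($k{\left(n \right)} = 8 - n \left(n - 450\right) = 8 - n \left(-450 + n\right)$)
$Z = -94564$ ($Z = \left(8 - \left(-156\right)^{2} + 450 \left(-156\right)\right) - 36 = \left(8 - 24336 - 70200\right) - 36 = -94528 - 36 = -94564$)
$-46325 + Z = -46325 - 94564 = -140889$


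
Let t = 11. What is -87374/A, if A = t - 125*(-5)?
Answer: -43687/318 ≈ -137.38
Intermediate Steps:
A = 636 (A = 11 - 125*(-5) = 11 + 625 = 636)
-87374/A = -87374/636 = -87374*1/636 = -43687/318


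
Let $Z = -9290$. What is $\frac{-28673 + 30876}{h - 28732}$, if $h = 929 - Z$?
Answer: $- \frac{2203}{18513} \approx -0.119$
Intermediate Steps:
$h = 10219$ ($h = 929 - -9290 = 929 + 9290 = 10219$)
$\frac{-28673 + 30876}{h - 28732} = \frac{-28673 + 30876}{10219 - 28732} = \frac{2203}{-18513} = 2203 \left(- \frac{1}{18513}\right) = - \frac{2203}{18513}$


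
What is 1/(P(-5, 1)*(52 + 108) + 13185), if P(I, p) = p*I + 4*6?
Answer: 1/16225 ≈ 6.1633e-5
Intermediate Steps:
P(I, p) = 24 + I*p (P(I, p) = I*p + 24 = 24 + I*p)
1/(P(-5, 1)*(52 + 108) + 13185) = 1/((24 - 5*1)*(52 + 108) + 13185) = 1/((24 - 5)*160 + 13185) = 1/(19*160 + 13185) = 1/(3040 + 13185) = 1/16225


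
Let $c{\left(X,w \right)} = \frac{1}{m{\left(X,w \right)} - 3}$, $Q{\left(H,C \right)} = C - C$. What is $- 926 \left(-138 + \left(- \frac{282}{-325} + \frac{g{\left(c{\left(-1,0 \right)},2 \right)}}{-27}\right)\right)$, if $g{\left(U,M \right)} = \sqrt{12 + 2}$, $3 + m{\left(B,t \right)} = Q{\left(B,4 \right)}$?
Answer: $\frac{41269968}{325} + \frac{926 \sqrt{14}}{27} \approx 1.2711 \cdot 10^{5}$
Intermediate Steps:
$Q{\left(H,C \right)} = 0$
$m{\left(B,t \right)} = -3$ ($m{\left(B,t \right)} = -3 + 0 = -3$)
$c{\left(X,w \right)} = - \frac{1}{6}$ ($c{\left(X,w \right)} = \frac{1}{-3 - 3} = \frac{1}{-6} = - \frac{1}{6}$)
$g{\left(U,M \right)} = \sqrt{14}$
$- 926 \left(-138 + \left(- \frac{282}{-325} + \frac{g{\left(c{\left(-1,0 \right)},2 \right)}}{-27}\right)\right) = - 926 \left(-138 + \left(- \frac{282}{-325} + \frac{\sqrt{14}}{-27}\right)\right) = - 926 \left(-138 + \left(\left(-282\right) \left(- \frac{1}{325}\right) + \sqrt{14} \left(- \frac{1}{27}\right)\right)\right) = - 926 \left(-138 + \left(\frac{282}{325} - \frac{\sqrt{14}}{27}\right)\right) = - 926 \left(- \frac{44568}{325} - \frac{\sqrt{14}}{27}\right) = \frac{41269968}{325} + \frac{926 \sqrt{14}}{27}$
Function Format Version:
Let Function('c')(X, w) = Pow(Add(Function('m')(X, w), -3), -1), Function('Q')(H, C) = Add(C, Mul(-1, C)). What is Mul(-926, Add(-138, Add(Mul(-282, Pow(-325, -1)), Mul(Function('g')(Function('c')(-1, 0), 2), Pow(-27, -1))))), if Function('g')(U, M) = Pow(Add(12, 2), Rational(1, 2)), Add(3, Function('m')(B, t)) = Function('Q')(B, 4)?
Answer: Add(Rational(41269968, 325), Mul(Rational(926, 27), Pow(14, Rational(1, 2)))) ≈ 1.2711e+5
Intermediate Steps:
Function('Q')(H, C) = 0
Function('m')(B, t) = -3 (Function('m')(B, t) = Add(-3, 0) = -3)
Function('c')(X, w) = Rational(-1, 6) (Function('c')(X, w) = Pow(Add(-3, -3), -1) = Pow(-6, -1) = Rational(-1, 6))
Function('g')(U, M) = Pow(14, Rational(1, 2))
Mul(-926, Add(-138, Add(Mul(-282, Pow(-325, -1)), Mul(Function('g')(Function('c')(-1, 0), 2), Pow(-27, -1))))) = Mul(-926, Add(-138, Add(Mul(-282, Pow(-325, -1)), Mul(Pow(14, Rational(1, 2)), Pow(-27, -1))))) = Mul(-926, Add(-138, Add(Mul(-282, Rational(-1, 325)), Mul(Pow(14, Rational(1, 2)), Rational(-1, 27))))) = Mul(-926, Add(-138, Add(Rational(282, 325), Mul(Rational(-1, 27), Pow(14, Rational(1, 2)))))) = Mul(-926, Add(Rational(-44568, 325), Mul(Rational(-1, 27), Pow(14, Rational(1, 2))))) = Add(Rational(41269968, 325), Mul(Rational(926, 27), Pow(14, Rational(1, 2))))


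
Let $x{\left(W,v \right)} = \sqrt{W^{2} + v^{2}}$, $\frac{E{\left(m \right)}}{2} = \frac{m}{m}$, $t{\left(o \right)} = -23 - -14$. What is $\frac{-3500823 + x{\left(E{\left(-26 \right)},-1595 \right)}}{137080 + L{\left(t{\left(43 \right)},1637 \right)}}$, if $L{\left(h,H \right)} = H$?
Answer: $- \frac{1166941}{46239} + \frac{\sqrt{2544029}}{138717} \approx -25.226$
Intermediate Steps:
$t{\left(o \right)} = -9$ ($t{\left(o \right)} = -23 + 14 = -9$)
$E{\left(m \right)} = 2$ ($E{\left(m \right)} = 2 \frac{m}{m} = 2 \cdot 1 = 2$)
$\frac{-3500823 + x{\left(E{\left(-26 \right)},-1595 \right)}}{137080 + L{\left(t{\left(43 \right)},1637 \right)}} = \frac{-3500823 + \sqrt{2^{2} + \left(-1595\right)^{2}}}{137080 + 1637} = \frac{-3500823 + \sqrt{4 + 2544025}}{138717} = \left(-3500823 + \sqrt{2544029}\right) \frac{1}{138717} = - \frac{1166941}{46239} + \frac{\sqrt{2544029}}{138717}$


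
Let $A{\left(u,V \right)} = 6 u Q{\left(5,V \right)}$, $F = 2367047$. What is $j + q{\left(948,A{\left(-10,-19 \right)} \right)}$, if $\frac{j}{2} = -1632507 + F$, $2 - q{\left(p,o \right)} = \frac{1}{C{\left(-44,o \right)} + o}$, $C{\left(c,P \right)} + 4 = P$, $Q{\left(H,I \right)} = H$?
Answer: $\frac{887325529}{604} \approx 1.4691 \cdot 10^{6}$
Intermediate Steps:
$C{\left(c,P \right)} = -4 + P$
$A{\left(u,V \right)} = 30 u$ ($A{\left(u,V \right)} = 6 u 5 = 30 u$)
$q{\left(p,o \right)} = 2 - \frac{1}{-4 + 2 o}$ ($q{\left(p,o \right)} = 2 - \frac{1}{\left(-4 + o\right) + o} = 2 - \frac{1}{-4 + 2 o}$)
$j = 1469080$ ($j = 2 \left(-1632507 + 2367047\right) = 2 \cdot 734540 = 1469080$)
$j + q{\left(948,A{\left(-10,-19 \right)} \right)} = 1469080 + \frac{-9 + 4 \cdot 30 \left(-10\right)}{2 \left(-2 + 30 \left(-10\right)\right)} = 1469080 + \frac{-9 + 4 \left(-300\right)}{2 \left(-2 - 300\right)} = 1469080 + \frac{-9 - 1200}{2 \left(-302\right)} = 1469080 + \frac{1}{2} \left(- \frac{1}{302}\right) \left(-1209\right) = 1469080 + \frac{1209}{604} = \frac{887325529}{604}$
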